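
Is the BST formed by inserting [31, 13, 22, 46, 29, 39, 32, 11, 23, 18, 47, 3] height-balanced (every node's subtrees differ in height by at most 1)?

Tree (level-order array): [31, 13, 46, 11, 22, 39, 47, 3, None, 18, 29, 32, None, None, None, None, None, None, None, 23]
Definition: a tree is height-balanced if, at every node, |h(left) - h(right)| <= 1 (empty subtree has height -1).
Bottom-up per-node check:
  node 3: h_left=-1, h_right=-1, diff=0 [OK], height=0
  node 11: h_left=0, h_right=-1, diff=1 [OK], height=1
  node 18: h_left=-1, h_right=-1, diff=0 [OK], height=0
  node 23: h_left=-1, h_right=-1, diff=0 [OK], height=0
  node 29: h_left=0, h_right=-1, diff=1 [OK], height=1
  node 22: h_left=0, h_right=1, diff=1 [OK], height=2
  node 13: h_left=1, h_right=2, diff=1 [OK], height=3
  node 32: h_left=-1, h_right=-1, diff=0 [OK], height=0
  node 39: h_left=0, h_right=-1, diff=1 [OK], height=1
  node 47: h_left=-1, h_right=-1, diff=0 [OK], height=0
  node 46: h_left=1, h_right=0, diff=1 [OK], height=2
  node 31: h_left=3, h_right=2, diff=1 [OK], height=4
All nodes satisfy the balance condition.
Result: Balanced


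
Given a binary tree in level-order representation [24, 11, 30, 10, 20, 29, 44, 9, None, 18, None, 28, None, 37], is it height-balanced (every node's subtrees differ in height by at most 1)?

Tree (level-order array): [24, 11, 30, 10, 20, 29, 44, 9, None, 18, None, 28, None, 37]
Definition: a tree is height-balanced if, at every node, |h(left) - h(right)| <= 1 (empty subtree has height -1).
Bottom-up per-node check:
  node 9: h_left=-1, h_right=-1, diff=0 [OK], height=0
  node 10: h_left=0, h_right=-1, diff=1 [OK], height=1
  node 18: h_left=-1, h_right=-1, diff=0 [OK], height=0
  node 20: h_left=0, h_right=-1, diff=1 [OK], height=1
  node 11: h_left=1, h_right=1, diff=0 [OK], height=2
  node 28: h_left=-1, h_right=-1, diff=0 [OK], height=0
  node 29: h_left=0, h_right=-1, diff=1 [OK], height=1
  node 37: h_left=-1, h_right=-1, diff=0 [OK], height=0
  node 44: h_left=0, h_right=-1, diff=1 [OK], height=1
  node 30: h_left=1, h_right=1, diff=0 [OK], height=2
  node 24: h_left=2, h_right=2, diff=0 [OK], height=3
All nodes satisfy the balance condition.
Result: Balanced


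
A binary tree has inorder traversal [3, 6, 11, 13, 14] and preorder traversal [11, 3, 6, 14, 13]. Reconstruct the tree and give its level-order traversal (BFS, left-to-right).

Inorder:  [3, 6, 11, 13, 14]
Preorder: [11, 3, 6, 14, 13]
Algorithm: preorder visits root first, so consume preorder in order;
for each root, split the current inorder slice at that value into
left-subtree inorder and right-subtree inorder, then recurse.
Recursive splits:
  root=11; inorder splits into left=[3, 6], right=[13, 14]
  root=3; inorder splits into left=[], right=[6]
  root=6; inorder splits into left=[], right=[]
  root=14; inorder splits into left=[13], right=[]
  root=13; inorder splits into left=[], right=[]
Reconstructed level-order: [11, 3, 14, 6, 13]


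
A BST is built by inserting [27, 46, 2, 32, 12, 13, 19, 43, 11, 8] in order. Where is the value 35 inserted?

Starting tree (level order): [27, 2, 46, None, 12, 32, None, 11, 13, None, 43, 8, None, None, 19]
Insertion path: 27 -> 46 -> 32 -> 43
Result: insert 35 as left child of 43
Final tree (level order): [27, 2, 46, None, 12, 32, None, 11, 13, None, 43, 8, None, None, 19, 35]


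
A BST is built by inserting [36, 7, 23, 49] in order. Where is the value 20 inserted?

Starting tree (level order): [36, 7, 49, None, 23]
Insertion path: 36 -> 7 -> 23
Result: insert 20 as left child of 23
Final tree (level order): [36, 7, 49, None, 23, None, None, 20]


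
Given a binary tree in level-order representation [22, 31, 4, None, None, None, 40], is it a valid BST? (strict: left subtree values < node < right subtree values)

Level-order array: [22, 31, 4, None, None, None, 40]
Validate using subtree bounds (lo, hi): at each node, require lo < value < hi,
then recurse left with hi=value and right with lo=value.
Preorder trace (stopping at first violation):
  at node 22 with bounds (-inf, +inf): OK
  at node 31 with bounds (-inf, 22): VIOLATION
Node 31 violates its bound: not (-inf < 31 < 22).
Result: Not a valid BST


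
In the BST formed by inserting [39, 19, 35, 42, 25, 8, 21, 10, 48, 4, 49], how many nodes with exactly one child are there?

Tree built from: [39, 19, 35, 42, 25, 8, 21, 10, 48, 4, 49]
Tree (level-order array): [39, 19, 42, 8, 35, None, 48, 4, 10, 25, None, None, 49, None, None, None, None, 21]
Rule: These are nodes with exactly 1 non-null child.
Per-node child counts:
  node 39: 2 child(ren)
  node 19: 2 child(ren)
  node 8: 2 child(ren)
  node 4: 0 child(ren)
  node 10: 0 child(ren)
  node 35: 1 child(ren)
  node 25: 1 child(ren)
  node 21: 0 child(ren)
  node 42: 1 child(ren)
  node 48: 1 child(ren)
  node 49: 0 child(ren)
Matching nodes: [35, 25, 42, 48]
Count of nodes with exactly one child: 4


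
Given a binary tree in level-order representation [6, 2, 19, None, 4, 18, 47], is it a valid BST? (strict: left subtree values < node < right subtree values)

Level-order array: [6, 2, 19, None, 4, 18, 47]
Validate using subtree bounds (lo, hi): at each node, require lo < value < hi,
then recurse left with hi=value and right with lo=value.
Preorder trace (stopping at first violation):
  at node 6 with bounds (-inf, +inf): OK
  at node 2 with bounds (-inf, 6): OK
  at node 4 with bounds (2, 6): OK
  at node 19 with bounds (6, +inf): OK
  at node 18 with bounds (6, 19): OK
  at node 47 with bounds (19, +inf): OK
No violation found at any node.
Result: Valid BST


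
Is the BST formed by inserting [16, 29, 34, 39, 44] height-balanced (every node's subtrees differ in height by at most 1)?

Tree (level-order array): [16, None, 29, None, 34, None, 39, None, 44]
Definition: a tree is height-balanced if, at every node, |h(left) - h(right)| <= 1 (empty subtree has height -1).
Bottom-up per-node check:
  node 44: h_left=-1, h_right=-1, diff=0 [OK], height=0
  node 39: h_left=-1, h_right=0, diff=1 [OK], height=1
  node 34: h_left=-1, h_right=1, diff=2 [FAIL (|-1-1|=2 > 1)], height=2
  node 29: h_left=-1, h_right=2, diff=3 [FAIL (|-1-2|=3 > 1)], height=3
  node 16: h_left=-1, h_right=3, diff=4 [FAIL (|-1-3|=4 > 1)], height=4
Node 34 violates the condition: |-1 - 1| = 2 > 1.
Result: Not balanced


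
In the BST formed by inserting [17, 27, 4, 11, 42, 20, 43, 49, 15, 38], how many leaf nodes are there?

Tree built from: [17, 27, 4, 11, 42, 20, 43, 49, 15, 38]
Tree (level-order array): [17, 4, 27, None, 11, 20, 42, None, 15, None, None, 38, 43, None, None, None, None, None, 49]
Rule: A leaf has 0 children.
Per-node child counts:
  node 17: 2 child(ren)
  node 4: 1 child(ren)
  node 11: 1 child(ren)
  node 15: 0 child(ren)
  node 27: 2 child(ren)
  node 20: 0 child(ren)
  node 42: 2 child(ren)
  node 38: 0 child(ren)
  node 43: 1 child(ren)
  node 49: 0 child(ren)
Matching nodes: [15, 20, 38, 49]
Count of leaf nodes: 4


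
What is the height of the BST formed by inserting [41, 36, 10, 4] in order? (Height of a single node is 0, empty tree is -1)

Insertion order: [41, 36, 10, 4]
Tree (level-order array): [41, 36, None, 10, None, 4]
Compute height bottom-up (empty subtree = -1):
  height(4) = 1 + max(-1, -1) = 0
  height(10) = 1 + max(0, -1) = 1
  height(36) = 1 + max(1, -1) = 2
  height(41) = 1 + max(2, -1) = 3
Height = 3


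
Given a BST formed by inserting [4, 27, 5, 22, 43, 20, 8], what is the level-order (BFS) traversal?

Tree insertion order: [4, 27, 5, 22, 43, 20, 8]
Tree (level-order array): [4, None, 27, 5, 43, None, 22, None, None, 20, None, 8]
BFS from the root, enqueuing left then right child of each popped node:
  queue [4] -> pop 4, enqueue [27], visited so far: [4]
  queue [27] -> pop 27, enqueue [5, 43], visited so far: [4, 27]
  queue [5, 43] -> pop 5, enqueue [22], visited so far: [4, 27, 5]
  queue [43, 22] -> pop 43, enqueue [none], visited so far: [4, 27, 5, 43]
  queue [22] -> pop 22, enqueue [20], visited so far: [4, 27, 5, 43, 22]
  queue [20] -> pop 20, enqueue [8], visited so far: [4, 27, 5, 43, 22, 20]
  queue [8] -> pop 8, enqueue [none], visited so far: [4, 27, 5, 43, 22, 20, 8]
Result: [4, 27, 5, 43, 22, 20, 8]


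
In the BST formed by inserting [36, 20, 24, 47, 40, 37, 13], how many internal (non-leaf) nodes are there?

Tree built from: [36, 20, 24, 47, 40, 37, 13]
Tree (level-order array): [36, 20, 47, 13, 24, 40, None, None, None, None, None, 37]
Rule: An internal node has at least one child.
Per-node child counts:
  node 36: 2 child(ren)
  node 20: 2 child(ren)
  node 13: 0 child(ren)
  node 24: 0 child(ren)
  node 47: 1 child(ren)
  node 40: 1 child(ren)
  node 37: 0 child(ren)
Matching nodes: [36, 20, 47, 40]
Count of internal (non-leaf) nodes: 4


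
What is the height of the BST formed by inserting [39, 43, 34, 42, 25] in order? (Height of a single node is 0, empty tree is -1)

Insertion order: [39, 43, 34, 42, 25]
Tree (level-order array): [39, 34, 43, 25, None, 42]
Compute height bottom-up (empty subtree = -1):
  height(25) = 1 + max(-1, -1) = 0
  height(34) = 1 + max(0, -1) = 1
  height(42) = 1 + max(-1, -1) = 0
  height(43) = 1 + max(0, -1) = 1
  height(39) = 1 + max(1, 1) = 2
Height = 2


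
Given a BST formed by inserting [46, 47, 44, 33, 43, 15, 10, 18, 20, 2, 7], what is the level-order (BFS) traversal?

Tree insertion order: [46, 47, 44, 33, 43, 15, 10, 18, 20, 2, 7]
Tree (level-order array): [46, 44, 47, 33, None, None, None, 15, 43, 10, 18, None, None, 2, None, None, 20, None, 7]
BFS from the root, enqueuing left then right child of each popped node:
  queue [46] -> pop 46, enqueue [44, 47], visited so far: [46]
  queue [44, 47] -> pop 44, enqueue [33], visited so far: [46, 44]
  queue [47, 33] -> pop 47, enqueue [none], visited so far: [46, 44, 47]
  queue [33] -> pop 33, enqueue [15, 43], visited so far: [46, 44, 47, 33]
  queue [15, 43] -> pop 15, enqueue [10, 18], visited so far: [46, 44, 47, 33, 15]
  queue [43, 10, 18] -> pop 43, enqueue [none], visited so far: [46, 44, 47, 33, 15, 43]
  queue [10, 18] -> pop 10, enqueue [2], visited so far: [46, 44, 47, 33, 15, 43, 10]
  queue [18, 2] -> pop 18, enqueue [20], visited so far: [46, 44, 47, 33, 15, 43, 10, 18]
  queue [2, 20] -> pop 2, enqueue [7], visited so far: [46, 44, 47, 33, 15, 43, 10, 18, 2]
  queue [20, 7] -> pop 20, enqueue [none], visited so far: [46, 44, 47, 33, 15, 43, 10, 18, 2, 20]
  queue [7] -> pop 7, enqueue [none], visited so far: [46, 44, 47, 33, 15, 43, 10, 18, 2, 20, 7]
Result: [46, 44, 47, 33, 15, 43, 10, 18, 2, 20, 7]


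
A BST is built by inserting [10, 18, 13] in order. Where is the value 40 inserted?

Starting tree (level order): [10, None, 18, 13]
Insertion path: 10 -> 18
Result: insert 40 as right child of 18
Final tree (level order): [10, None, 18, 13, 40]


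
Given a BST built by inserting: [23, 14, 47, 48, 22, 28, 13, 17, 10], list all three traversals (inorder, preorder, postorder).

Tree insertion order: [23, 14, 47, 48, 22, 28, 13, 17, 10]
Tree (level-order array): [23, 14, 47, 13, 22, 28, 48, 10, None, 17]
Inorder (L, root, R): [10, 13, 14, 17, 22, 23, 28, 47, 48]
Preorder (root, L, R): [23, 14, 13, 10, 22, 17, 47, 28, 48]
Postorder (L, R, root): [10, 13, 17, 22, 14, 28, 48, 47, 23]


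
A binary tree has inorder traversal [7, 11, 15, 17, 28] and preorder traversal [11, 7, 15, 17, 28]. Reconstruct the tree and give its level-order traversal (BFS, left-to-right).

Inorder:  [7, 11, 15, 17, 28]
Preorder: [11, 7, 15, 17, 28]
Algorithm: preorder visits root first, so consume preorder in order;
for each root, split the current inorder slice at that value into
left-subtree inorder and right-subtree inorder, then recurse.
Recursive splits:
  root=11; inorder splits into left=[7], right=[15, 17, 28]
  root=7; inorder splits into left=[], right=[]
  root=15; inorder splits into left=[], right=[17, 28]
  root=17; inorder splits into left=[], right=[28]
  root=28; inorder splits into left=[], right=[]
Reconstructed level-order: [11, 7, 15, 17, 28]


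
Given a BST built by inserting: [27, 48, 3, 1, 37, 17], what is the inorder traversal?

Tree insertion order: [27, 48, 3, 1, 37, 17]
Tree (level-order array): [27, 3, 48, 1, 17, 37]
Inorder traversal: [1, 3, 17, 27, 37, 48]


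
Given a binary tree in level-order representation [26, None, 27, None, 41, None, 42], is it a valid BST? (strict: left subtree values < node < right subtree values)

Level-order array: [26, None, 27, None, 41, None, 42]
Validate using subtree bounds (lo, hi): at each node, require lo < value < hi,
then recurse left with hi=value and right with lo=value.
Preorder trace (stopping at first violation):
  at node 26 with bounds (-inf, +inf): OK
  at node 27 with bounds (26, +inf): OK
  at node 41 with bounds (27, +inf): OK
  at node 42 with bounds (41, +inf): OK
No violation found at any node.
Result: Valid BST


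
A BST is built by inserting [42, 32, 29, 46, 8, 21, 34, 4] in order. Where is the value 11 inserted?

Starting tree (level order): [42, 32, 46, 29, 34, None, None, 8, None, None, None, 4, 21]
Insertion path: 42 -> 32 -> 29 -> 8 -> 21
Result: insert 11 as left child of 21
Final tree (level order): [42, 32, 46, 29, 34, None, None, 8, None, None, None, 4, 21, None, None, 11]


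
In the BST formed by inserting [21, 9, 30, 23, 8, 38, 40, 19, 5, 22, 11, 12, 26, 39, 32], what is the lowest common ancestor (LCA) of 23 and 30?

Tree insertion order: [21, 9, 30, 23, 8, 38, 40, 19, 5, 22, 11, 12, 26, 39, 32]
Tree (level-order array): [21, 9, 30, 8, 19, 23, 38, 5, None, 11, None, 22, 26, 32, 40, None, None, None, 12, None, None, None, None, None, None, 39]
In a BST, the LCA of p=23, q=30 is the first node v on the
root-to-leaf path with p <= v <= q (go left if both < v, right if both > v).
Walk from root:
  at 21: both 23 and 30 > 21, go right
  at 30: 23 <= 30 <= 30, this is the LCA
LCA = 30


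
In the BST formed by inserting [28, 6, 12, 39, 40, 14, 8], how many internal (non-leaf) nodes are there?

Tree built from: [28, 6, 12, 39, 40, 14, 8]
Tree (level-order array): [28, 6, 39, None, 12, None, 40, 8, 14]
Rule: An internal node has at least one child.
Per-node child counts:
  node 28: 2 child(ren)
  node 6: 1 child(ren)
  node 12: 2 child(ren)
  node 8: 0 child(ren)
  node 14: 0 child(ren)
  node 39: 1 child(ren)
  node 40: 0 child(ren)
Matching nodes: [28, 6, 12, 39]
Count of internal (non-leaf) nodes: 4


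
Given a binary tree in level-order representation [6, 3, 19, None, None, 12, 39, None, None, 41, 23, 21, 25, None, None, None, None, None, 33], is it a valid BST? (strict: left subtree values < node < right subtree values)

Level-order array: [6, 3, 19, None, None, 12, 39, None, None, 41, 23, 21, 25, None, None, None, None, None, 33]
Validate using subtree bounds (lo, hi): at each node, require lo < value < hi,
then recurse left with hi=value and right with lo=value.
Preorder trace (stopping at first violation):
  at node 6 with bounds (-inf, +inf): OK
  at node 3 with bounds (-inf, 6): OK
  at node 19 with bounds (6, +inf): OK
  at node 12 with bounds (6, 19): OK
  at node 39 with bounds (19, +inf): OK
  at node 41 with bounds (19, 39): VIOLATION
Node 41 violates its bound: not (19 < 41 < 39).
Result: Not a valid BST


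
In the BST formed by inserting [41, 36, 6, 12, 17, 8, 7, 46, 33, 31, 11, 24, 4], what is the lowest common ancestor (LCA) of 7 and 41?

Tree insertion order: [41, 36, 6, 12, 17, 8, 7, 46, 33, 31, 11, 24, 4]
Tree (level-order array): [41, 36, 46, 6, None, None, None, 4, 12, None, None, 8, 17, 7, 11, None, 33, None, None, None, None, 31, None, 24]
In a BST, the LCA of p=7, q=41 is the first node v on the
root-to-leaf path with p <= v <= q (go left if both < v, right if both > v).
Walk from root:
  at 41: 7 <= 41 <= 41, this is the LCA
LCA = 41


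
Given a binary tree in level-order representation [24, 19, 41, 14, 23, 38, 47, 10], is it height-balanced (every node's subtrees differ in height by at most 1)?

Tree (level-order array): [24, 19, 41, 14, 23, 38, 47, 10]
Definition: a tree is height-balanced if, at every node, |h(left) - h(right)| <= 1 (empty subtree has height -1).
Bottom-up per-node check:
  node 10: h_left=-1, h_right=-1, diff=0 [OK], height=0
  node 14: h_left=0, h_right=-1, diff=1 [OK], height=1
  node 23: h_left=-1, h_right=-1, diff=0 [OK], height=0
  node 19: h_left=1, h_right=0, diff=1 [OK], height=2
  node 38: h_left=-1, h_right=-1, diff=0 [OK], height=0
  node 47: h_left=-1, h_right=-1, diff=0 [OK], height=0
  node 41: h_left=0, h_right=0, diff=0 [OK], height=1
  node 24: h_left=2, h_right=1, diff=1 [OK], height=3
All nodes satisfy the balance condition.
Result: Balanced


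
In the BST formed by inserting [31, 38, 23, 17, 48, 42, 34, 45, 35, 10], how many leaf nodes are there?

Tree built from: [31, 38, 23, 17, 48, 42, 34, 45, 35, 10]
Tree (level-order array): [31, 23, 38, 17, None, 34, 48, 10, None, None, 35, 42, None, None, None, None, None, None, 45]
Rule: A leaf has 0 children.
Per-node child counts:
  node 31: 2 child(ren)
  node 23: 1 child(ren)
  node 17: 1 child(ren)
  node 10: 0 child(ren)
  node 38: 2 child(ren)
  node 34: 1 child(ren)
  node 35: 0 child(ren)
  node 48: 1 child(ren)
  node 42: 1 child(ren)
  node 45: 0 child(ren)
Matching nodes: [10, 35, 45]
Count of leaf nodes: 3


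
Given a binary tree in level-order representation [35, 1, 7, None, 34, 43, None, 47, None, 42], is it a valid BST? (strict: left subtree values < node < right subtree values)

Level-order array: [35, 1, 7, None, 34, 43, None, 47, None, 42]
Validate using subtree bounds (lo, hi): at each node, require lo < value < hi,
then recurse left with hi=value and right with lo=value.
Preorder trace (stopping at first violation):
  at node 35 with bounds (-inf, +inf): OK
  at node 1 with bounds (-inf, 35): OK
  at node 34 with bounds (1, 35): OK
  at node 47 with bounds (1, 34): VIOLATION
Node 47 violates its bound: not (1 < 47 < 34).
Result: Not a valid BST


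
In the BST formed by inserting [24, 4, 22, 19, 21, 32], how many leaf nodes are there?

Tree built from: [24, 4, 22, 19, 21, 32]
Tree (level-order array): [24, 4, 32, None, 22, None, None, 19, None, None, 21]
Rule: A leaf has 0 children.
Per-node child counts:
  node 24: 2 child(ren)
  node 4: 1 child(ren)
  node 22: 1 child(ren)
  node 19: 1 child(ren)
  node 21: 0 child(ren)
  node 32: 0 child(ren)
Matching nodes: [21, 32]
Count of leaf nodes: 2


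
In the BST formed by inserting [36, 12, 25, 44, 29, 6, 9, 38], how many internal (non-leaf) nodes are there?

Tree built from: [36, 12, 25, 44, 29, 6, 9, 38]
Tree (level-order array): [36, 12, 44, 6, 25, 38, None, None, 9, None, 29]
Rule: An internal node has at least one child.
Per-node child counts:
  node 36: 2 child(ren)
  node 12: 2 child(ren)
  node 6: 1 child(ren)
  node 9: 0 child(ren)
  node 25: 1 child(ren)
  node 29: 0 child(ren)
  node 44: 1 child(ren)
  node 38: 0 child(ren)
Matching nodes: [36, 12, 6, 25, 44]
Count of internal (non-leaf) nodes: 5


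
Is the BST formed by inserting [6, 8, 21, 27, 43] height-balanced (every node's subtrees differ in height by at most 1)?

Tree (level-order array): [6, None, 8, None, 21, None, 27, None, 43]
Definition: a tree is height-balanced if, at every node, |h(left) - h(right)| <= 1 (empty subtree has height -1).
Bottom-up per-node check:
  node 43: h_left=-1, h_right=-1, diff=0 [OK], height=0
  node 27: h_left=-1, h_right=0, diff=1 [OK], height=1
  node 21: h_left=-1, h_right=1, diff=2 [FAIL (|-1-1|=2 > 1)], height=2
  node 8: h_left=-1, h_right=2, diff=3 [FAIL (|-1-2|=3 > 1)], height=3
  node 6: h_left=-1, h_right=3, diff=4 [FAIL (|-1-3|=4 > 1)], height=4
Node 21 violates the condition: |-1 - 1| = 2 > 1.
Result: Not balanced


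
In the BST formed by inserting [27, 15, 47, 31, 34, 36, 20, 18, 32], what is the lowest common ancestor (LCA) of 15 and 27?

Tree insertion order: [27, 15, 47, 31, 34, 36, 20, 18, 32]
Tree (level-order array): [27, 15, 47, None, 20, 31, None, 18, None, None, 34, None, None, 32, 36]
In a BST, the LCA of p=15, q=27 is the first node v on the
root-to-leaf path with p <= v <= q (go left if both < v, right if both > v).
Walk from root:
  at 27: 15 <= 27 <= 27, this is the LCA
LCA = 27


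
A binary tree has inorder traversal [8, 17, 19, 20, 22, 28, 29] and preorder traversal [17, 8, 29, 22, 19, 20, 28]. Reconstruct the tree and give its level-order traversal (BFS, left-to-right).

Inorder:  [8, 17, 19, 20, 22, 28, 29]
Preorder: [17, 8, 29, 22, 19, 20, 28]
Algorithm: preorder visits root first, so consume preorder in order;
for each root, split the current inorder slice at that value into
left-subtree inorder and right-subtree inorder, then recurse.
Recursive splits:
  root=17; inorder splits into left=[8], right=[19, 20, 22, 28, 29]
  root=8; inorder splits into left=[], right=[]
  root=29; inorder splits into left=[19, 20, 22, 28], right=[]
  root=22; inorder splits into left=[19, 20], right=[28]
  root=19; inorder splits into left=[], right=[20]
  root=20; inorder splits into left=[], right=[]
  root=28; inorder splits into left=[], right=[]
Reconstructed level-order: [17, 8, 29, 22, 19, 28, 20]


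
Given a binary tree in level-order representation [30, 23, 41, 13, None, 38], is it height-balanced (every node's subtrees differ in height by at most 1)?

Tree (level-order array): [30, 23, 41, 13, None, 38]
Definition: a tree is height-balanced if, at every node, |h(left) - h(right)| <= 1 (empty subtree has height -1).
Bottom-up per-node check:
  node 13: h_left=-1, h_right=-1, diff=0 [OK], height=0
  node 23: h_left=0, h_right=-1, diff=1 [OK], height=1
  node 38: h_left=-1, h_right=-1, diff=0 [OK], height=0
  node 41: h_left=0, h_right=-1, diff=1 [OK], height=1
  node 30: h_left=1, h_right=1, diff=0 [OK], height=2
All nodes satisfy the balance condition.
Result: Balanced


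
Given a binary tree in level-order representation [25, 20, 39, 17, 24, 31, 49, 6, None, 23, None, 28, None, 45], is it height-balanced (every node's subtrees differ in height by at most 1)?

Tree (level-order array): [25, 20, 39, 17, 24, 31, 49, 6, None, 23, None, 28, None, 45]
Definition: a tree is height-balanced if, at every node, |h(left) - h(right)| <= 1 (empty subtree has height -1).
Bottom-up per-node check:
  node 6: h_left=-1, h_right=-1, diff=0 [OK], height=0
  node 17: h_left=0, h_right=-1, diff=1 [OK], height=1
  node 23: h_left=-1, h_right=-1, diff=0 [OK], height=0
  node 24: h_left=0, h_right=-1, diff=1 [OK], height=1
  node 20: h_left=1, h_right=1, diff=0 [OK], height=2
  node 28: h_left=-1, h_right=-1, diff=0 [OK], height=0
  node 31: h_left=0, h_right=-1, diff=1 [OK], height=1
  node 45: h_left=-1, h_right=-1, diff=0 [OK], height=0
  node 49: h_left=0, h_right=-1, diff=1 [OK], height=1
  node 39: h_left=1, h_right=1, diff=0 [OK], height=2
  node 25: h_left=2, h_right=2, diff=0 [OK], height=3
All nodes satisfy the balance condition.
Result: Balanced


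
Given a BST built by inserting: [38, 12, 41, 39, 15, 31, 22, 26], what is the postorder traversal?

Tree insertion order: [38, 12, 41, 39, 15, 31, 22, 26]
Tree (level-order array): [38, 12, 41, None, 15, 39, None, None, 31, None, None, 22, None, None, 26]
Postorder traversal: [26, 22, 31, 15, 12, 39, 41, 38]


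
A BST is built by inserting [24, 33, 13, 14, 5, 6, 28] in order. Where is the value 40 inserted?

Starting tree (level order): [24, 13, 33, 5, 14, 28, None, None, 6]
Insertion path: 24 -> 33
Result: insert 40 as right child of 33
Final tree (level order): [24, 13, 33, 5, 14, 28, 40, None, 6]


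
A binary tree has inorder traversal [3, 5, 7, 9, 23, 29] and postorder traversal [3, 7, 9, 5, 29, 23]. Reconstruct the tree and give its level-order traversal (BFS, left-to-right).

Inorder:   [3, 5, 7, 9, 23, 29]
Postorder: [3, 7, 9, 5, 29, 23]
Algorithm: postorder visits root last, so walk postorder right-to-left;
each value is the root of the current inorder slice — split it at that
value, recurse on the right subtree first, then the left.
Recursive splits:
  root=23; inorder splits into left=[3, 5, 7, 9], right=[29]
  root=29; inorder splits into left=[], right=[]
  root=5; inorder splits into left=[3], right=[7, 9]
  root=9; inorder splits into left=[7], right=[]
  root=7; inorder splits into left=[], right=[]
  root=3; inorder splits into left=[], right=[]
Reconstructed level-order: [23, 5, 29, 3, 9, 7]


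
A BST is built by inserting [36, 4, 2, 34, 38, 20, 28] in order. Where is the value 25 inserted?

Starting tree (level order): [36, 4, 38, 2, 34, None, None, None, None, 20, None, None, 28]
Insertion path: 36 -> 4 -> 34 -> 20 -> 28
Result: insert 25 as left child of 28
Final tree (level order): [36, 4, 38, 2, 34, None, None, None, None, 20, None, None, 28, 25]


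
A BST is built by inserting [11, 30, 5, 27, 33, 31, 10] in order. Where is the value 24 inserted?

Starting tree (level order): [11, 5, 30, None, 10, 27, 33, None, None, None, None, 31]
Insertion path: 11 -> 30 -> 27
Result: insert 24 as left child of 27
Final tree (level order): [11, 5, 30, None, 10, 27, 33, None, None, 24, None, 31]


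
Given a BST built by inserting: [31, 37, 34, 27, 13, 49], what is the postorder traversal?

Tree insertion order: [31, 37, 34, 27, 13, 49]
Tree (level-order array): [31, 27, 37, 13, None, 34, 49]
Postorder traversal: [13, 27, 34, 49, 37, 31]


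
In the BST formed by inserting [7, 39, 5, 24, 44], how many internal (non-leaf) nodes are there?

Tree built from: [7, 39, 5, 24, 44]
Tree (level-order array): [7, 5, 39, None, None, 24, 44]
Rule: An internal node has at least one child.
Per-node child counts:
  node 7: 2 child(ren)
  node 5: 0 child(ren)
  node 39: 2 child(ren)
  node 24: 0 child(ren)
  node 44: 0 child(ren)
Matching nodes: [7, 39]
Count of internal (non-leaf) nodes: 2


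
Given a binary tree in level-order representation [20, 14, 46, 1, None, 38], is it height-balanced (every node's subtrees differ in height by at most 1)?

Tree (level-order array): [20, 14, 46, 1, None, 38]
Definition: a tree is height-balanced if, at every node, |h(left) - h(right)| <= 1 (empty subtree has height -1).
Bottom-up per-node check:
  node 1: h_left=-1, h_right=-1, diff=0 [OK], height=0
  node 14: h_left=0, h_right=-1, diff=1 [OK], height=1
  node 38: h_left=-1, h_right=-1, diff=0 [OK], height=0
  node 46: h_left=0, h_right=-1, diff=1 [OK], height=1
  node 20: h_left=1, h_right=1, diff=0 [OK], height=2
All nodes satisfy the balance condition.
Result: Balanced


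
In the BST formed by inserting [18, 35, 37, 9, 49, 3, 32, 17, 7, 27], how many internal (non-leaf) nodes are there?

Tree built from: [18, 35, 37, 9, 49, 3, 32, 17, 7, 27]
Tree (level-order array): [18, 9, 35, 3, 17, 32, 37, None, 7, None, None, 27, None, None, 49]
Rule: An internal node has at least one child.
Per-node child counts:
  node 18: 2 child(ren)
  node 9: 2 child(ren)
  node 3: 1 child(ren)
  node 7: 0 child(ren)
  node 17: 0 child(ren)
  node 35: 2 child(ren)
  node 32: 1 child(ren)
  node 27: 0 child(ren)
  node 37: 1 child(ren)
  node 49: 0 child(ren)
Matching nodes: [18, 9, 3, 35, 32, 37]
Count of internal (non-leaf) nodes: 6


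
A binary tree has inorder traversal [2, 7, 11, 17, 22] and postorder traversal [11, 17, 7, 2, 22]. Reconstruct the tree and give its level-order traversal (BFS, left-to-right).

Inorder:   [2, 7, 11, 17, 22]
Postorder: [11, 17, 7, 2, 22]
Algorithm: postorder visits root last, so walk postorder right-to-left;
each value is the root of the current inorder slice — split it at that
value, recurse on the right subtree first, then the left.
Recursive splits:
  root=22; inorder splits into left=[2, 7, 11, 17], right=[]
  root=2; inorder splits into left=[], right=[7, 11, 17]
  root=7; inorder splits into left=[], right=[11, 17]
  root=17; inorder splits into left=[11], right=[]
  root=11; inorder splits into left=[], right=[]
Reconstructed level-order: [22, 2, 7, 17, 11]


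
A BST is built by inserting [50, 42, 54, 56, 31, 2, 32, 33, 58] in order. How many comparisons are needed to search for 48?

Search path for 48: 50 -> 42
Found: False
Comparisons: 2


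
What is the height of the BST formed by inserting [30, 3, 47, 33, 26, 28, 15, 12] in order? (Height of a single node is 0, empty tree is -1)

Insertion order: [30, 3, 47, 33, 26, 28, 15, 12]
Tree (level-order array): [30, 3, 47, None, 26, 33, None, 15, 28, None, None, 12]
Compute height bottom-up (empty subtree = -1):
  height(12) = 1 + max(-1, -1) = 0
  height(15) = 1 + max(0, -1) = 1
  height(28) = 1 + max(-1, -1) = 0
  height(26) = 1 + max(1, 0) = 2
  height(3) = 1 + max(-1, 2) = 3
  height(33) = 1 + max(-1, -1) = 0
  height(47) = 1 + max(0, -1) = 1
  height(30) = 1 + max(3, 1) = 4
Height = 4


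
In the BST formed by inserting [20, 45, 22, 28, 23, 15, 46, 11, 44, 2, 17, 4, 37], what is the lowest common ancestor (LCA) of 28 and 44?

Tree insertion order: [20, 45, 22, 28, 23, 15, 46, 11, 44, 2, 17, 4, 37]
Tree (level-order array): [20, 15, 45, 11, 17, 22, 46, 2, None, None, None, None, 28, None, None, None, 4, 23, 44, None, None, None, None, 37]
In a BST, the LCA of p=28, q=44 is the first node v on the
root-to-leaf path with p <= v <= q (go left if both < v, right if both > v).
Walk from root:
  at 20: both 28 and 44 > 20, go right
  at 45: both 28 and 44 < 45, go left
  at 22: both 28 and 44 > 22, go right
  at 28: 28 <= 28 <= 44, this is the LCA
LCA = 28


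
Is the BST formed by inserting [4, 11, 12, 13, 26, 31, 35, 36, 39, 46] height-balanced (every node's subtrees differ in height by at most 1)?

Tree (level-order array): [4, None, 11, None, 12, None, 13, None, 26, None, 31, None, 35, None, 36, None, 39, None, 46]
Definition: a tree is height-balanced if, at every node, |h(left) - h(right)| <= 1 (empty subtree has height -1).
Bottom-up per-node check:
  node 46: h_left=-1, h_right=-1, diff=0 [OK], height=0
  node 39: h_left=-1, h_right=0, diff=1 [OK], height=1
  node 36: h_left=-1, h_right=1, diff=2 [FAIL (|-1-1|=2 > 1)], height=2
  node 35: h_left=-1, h_right=2, diff=3 [FAIL (|-1-2|=3 > 1)], height=3
  node 31: h_left=-1, h_right=3, diff=4 [FAIL (|-1-3|=4 > 1)], height=4
  node 26: h_left=-1, h_right=4, diff=5 [FAIL (|-1-4|=5 > 1)], height=5
  node 13: h_left=-1, h_right=5, diff=6 [FAIL (|-1-5|=6 > 1)], height=6
  node 12: h_left=-1, h_right=6, diff=7 [FAIL (|-1-6|=7 > 1)], height=7
  node 11: h_left=-1, h_right=7, diff=8 [FAIL (|-1-7|=8 > 1)], height=8
  node 4: h_left=-1, h_right=8, diff=9 [FAIL (|-1-8|=9 > 1)], height=9
Node 36 violates the condition: |-1 - 1| = 2 > 1.
Result: Not balanced


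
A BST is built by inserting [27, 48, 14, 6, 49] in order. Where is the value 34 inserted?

Starting tree (level order): [27, 14, 48, 6, None, None, 49]
Insertion path: 27 -> 48
Result: insert 34 as left child of 48
Final tree (level order): [27, 14, 48, 6, None, 34, 49]


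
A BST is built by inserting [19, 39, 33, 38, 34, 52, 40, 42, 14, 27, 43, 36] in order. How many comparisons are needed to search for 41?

Search path for 41: 19 -> 39 -> 52 -> 40 -> 42
Found: False
Comparisons: 5


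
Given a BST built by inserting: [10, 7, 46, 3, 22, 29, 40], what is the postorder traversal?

Tree insertion order: [10, 7, 46, 3, 22, 29, 40]
Tree (level-order array): [10, 7, 46, 3, None, 22, None, None, None, None, 29, None, 40]
Postorder traversal: [3, 7, 40, 29, 22, 46, 10]


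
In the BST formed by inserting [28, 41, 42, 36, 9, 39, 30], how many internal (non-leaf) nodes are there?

Tree built from: [28, 41, 42, 36, 9, 39, 30]
Tree (level-order array): [28, 9, 41, None, None, 36, 42, 30, 39]
Rule: An internal node has at least one child.
Per-node child counts:
  node 28: 2 child(ren)
  node 9: 0 child(ren)
  node 41: 2 child(ren)
  node 36: 2 child(ren)
  node 30: 0 child(ren)
  node 39: 0 child(ren)
  node 42: 0 child(ren)
Matching nodes: [28, 41, 36]
Count of internal (non-leaf) nodes: 3


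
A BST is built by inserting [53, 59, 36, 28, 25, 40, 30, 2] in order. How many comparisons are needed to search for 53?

Search path for 53: 53
Found: True
Comparisons: 1


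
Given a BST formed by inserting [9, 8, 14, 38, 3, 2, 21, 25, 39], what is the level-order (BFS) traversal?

Tree insertion order: [9, 8, 14, 38, 3, 2, 21, 25, 39]
Tree (level-order array): [9, 8, 14, 3, None, None, 38, 2, None, 21, 39, None, None, None, 25]
BFS from the root, enqueuing left then right child of each popped node:
  queue [9] -> pop 9, enqueue [8, 14], visited so far: [9]
  queue [8, 14] -> pop 8, enqueue [3], visited so far: [9, 8]
  queue [14, 3] -> pop 14, enqueue [38], visited so far: [9, 8, 14]
  queue [3, 38] -> pop 3, enqueue [2], visited so far: [9, 8, 14, 3]
  queue [38, 2] -> pop 38, enqueue [21, 39], visited so far: [9, 8, 14, 3, 38]
  queue [2, 21, 39] -> pop 2, enqueue [none], visited so far: [9, 8, 14, 3, 38, 2]
  queue [21, 39] -> pop 21, enqueue [25], visited so far: [9, 8, 14, 3, 38, 2, 21]
  queue [39, 25] -> pop 39, enqueue [none], visited so far: [9, 8, 14, 3, 38, 2, 21, 39]
  queue [25] -> pop 25, enqueue [none], visited so far: [9, 8, 14, 3, 38, 2, 21, 39, 25]
Result: [9, 8, 14, 3, 38, 2, 21, 39, 25]


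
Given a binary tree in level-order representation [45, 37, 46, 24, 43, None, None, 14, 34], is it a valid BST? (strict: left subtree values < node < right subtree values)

Level-order array: [45, 37, 46, 24, 43, None, None, 14, 34]
Validate using subtree bounds (lo, hi): at each node, require lo < value < hi,
then recurse left with hi=value and right with lo=value.
Preorder trace (stopping at first violation):
  at node 45 with bounds (-inf, +inf): OK
  at node 37 with bounds (-inf, 45): OK
  at node 24 with bounds (-inf, 37): OK
  at node 14 with bounds (-inf, 24): OK
  at node 34 with bounds (24, 37): OK
  at node 43 with bounds (37, 45): OK
  at node 46 with bounds (45, +inf): OK
No violation found at any node.
Result: Valid BST


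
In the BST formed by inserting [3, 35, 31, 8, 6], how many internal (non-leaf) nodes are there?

Tree built from: [3, 35, 31, 8, 6]
Tree (level-order array): [3, None, 35, 31, None, 8, None, 6]
Rule: An internal node has at least one child.
Per-node child counts:
  node 3: 1 child(ren)
  node 35: 1 child(ren)
  node 31: 1 child(ren)
  node 8: 1 child(ren)
  node 6: 0 child(ren)
Matching nodes: [3, 35, 31, 8]
Count of internal (non-leaf) nodes: 4


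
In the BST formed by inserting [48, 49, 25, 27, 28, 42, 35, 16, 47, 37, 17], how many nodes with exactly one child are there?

Tree built from: [48, 49, 25, 27, 28, 42, 35, 16, 47, 37, 17]
Tree (level-order array): [48, 25, 49, 16, 27, None, None, None, 17, None, 28, None, None, None, 42, 35, 47, None, 37]
Rule: These are nodes with exactly 1 non-null child.
Per-node child counts:
  node 48: 2 child(ren)
  node 25: 2 child(ren)
  node 16: 1 child(ren)
  node 17: 0 child(ren)
  node 27: 1 child(ren)
  node 28: 1 child(ren)
  node 42: 2 child(ren)
  node 35: 1 child(ren)
  node 37: 0 child(ren)
  node 47: 0 child(ren)
  node 49: 0 child(ren)
Matching nodes: [16, 27, 28, 35]
Count of nodes with exactly one child: 4


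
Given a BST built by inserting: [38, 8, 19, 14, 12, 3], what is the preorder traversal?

Tree insertion order: [38, 8, 19, 14, 12, 3]
Tree (level-order array): [38, 8, None, 3, 19, None, None, 14, None, 12]
Preorder traversal: [38, 8, 3, 19, 14, 12]


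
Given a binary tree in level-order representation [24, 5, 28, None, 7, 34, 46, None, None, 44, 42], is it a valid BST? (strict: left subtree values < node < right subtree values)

Level-order array: [24, 5, 28, None, 7, 34, 46, None, None, 44, 42]
Validate using subtree bounds (lo, hi): at each node, require lo < value < hi,
then recurse left with hi=value and right with lo=value.
Preorder trace (stopping at first violation):
  at node 24 with bounds (-inf, +inf): OK
  at node 5 with bounds (-inf, 24): OK
  at node 7 with bounds (5, 24): OK
  at node 28 with bounds (24, +inf): OK
  at node 34 with bounds (24, 28): VIOLATION
Node 34 violates its bound: not (24 < 34 < 28).
Result: Not a valid BST


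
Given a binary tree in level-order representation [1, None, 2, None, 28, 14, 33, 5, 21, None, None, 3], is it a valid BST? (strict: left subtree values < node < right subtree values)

Level-order array: [1, None, 2, None, 28, 14, 33, 5, 21, None, None, 3]
Validate using subtree bounds (lo, hi): at each node, require lo < value < hi,
then recurse left with hi=value and right with lo=value.
Preorder trace (stopping at first violation):
  at node 1 with bounds (-inf, +inf): OK
  at node 2 with bounds (1, +inf): OK
  at node 28 with bounds (2, +inf): OK
  at node 14 with bounds (2, 28): OK
  at node 5 with bounds (2, 14): OK
  at node 3 with bounds (2, 5): OK
  at node 21 with bounds (14, 28): OK
  at node 33 with bounds (28, +inf): OK
No violation found at any node.
Result: Valid BST


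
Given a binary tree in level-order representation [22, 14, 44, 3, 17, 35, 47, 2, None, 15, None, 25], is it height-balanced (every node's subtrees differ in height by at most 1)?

Tree (level-order array): [22, 14, 44, 3, 17, 35, 47, 2, None, 15, None, 25]
Definition: a tree is height-balanced if, at every node, |h(left) - h(right)| <= 1 (empty subtree has height -1).
Bottom-up per-node check:
  node 2: h_left=-1, h_right=-1, diff=0 [OK], height=0
  node 3: h_left=0, h_right=-1, diff=1 [OK], height=1
  node 15: h_left=-1, h_right=-1, diff=0 [OK], height=0
  node 17: h_left=0, h_right=-1, diff=1 [OK], height=1
  node 14: h_left=1, h_right=1, diff=0 [OK], height=2
  node 25: h_left=-1, h_right=-1, diff=0 [OK], height=0
  node 35: h_left=0, h_right=-1, diff=1 [OK], height=1
  node 47: h_left=-1, h_right=-1, diff=0 [OK], height=0
  node 44: h_left=1, h_right=0, diff=1 [OK], height=2
  node 22: h_left=2, h_right=2, diff=0 [OK], height=3
All nodes satisfy the balance condition.
Result: Balanced


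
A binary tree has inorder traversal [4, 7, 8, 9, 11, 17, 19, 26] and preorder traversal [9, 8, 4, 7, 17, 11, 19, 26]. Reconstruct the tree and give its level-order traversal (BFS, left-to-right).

Inorder:  [4, 7, 8, 9, 11, 17, 19, 26]
Preorder: [9, 8, 4, 7, 17, 11, 19, 26]
Algorithm: preorder visits root first, so consume preorder in order;
for each root, split the current inorder slice at that value into
left-subtree inorder and right-subtree inorder, then recurse.
Recursive splits:
  root=9; inorder splits into left=[4, 7, 8], right=[11, 17, 19, 26]
  root=8; inorder splits into left=[4, 7], right=[]
  root=4; inorder splits into left=[], right=[7]
  root=7; inorder splits into left=[], right=[]
  root=17; inorder splits into left=[11], right=[19, 26]
  root=11; inorder splits into left=[], right=[]
  root=19; inorder splits into left=[], right=[26]
  root=26; inorder splits into left=[], right=[]
Reconstructed level-order: [9, 8, 17, 4, 11, 19, 7, 26]


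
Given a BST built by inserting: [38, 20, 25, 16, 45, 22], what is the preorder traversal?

Tree insertion order: [38, 20, 25, 16, 45, 22]
Tree (level-order array): [38, 20, 45, 16, 25, None, None, None, None, 22]
Preorder traversal: [38, 20, 16, 25, 22, 45]


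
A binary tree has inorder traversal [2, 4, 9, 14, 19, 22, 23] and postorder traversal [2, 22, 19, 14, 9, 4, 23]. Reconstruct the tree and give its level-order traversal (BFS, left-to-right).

Inorder:   [2, 4, 9, 14, 19, 22, 23]
Postorder: [2, 22, 19, 14, 9, 4, 23]
Algorithm: postorder visits root last, so walk postorder right-to-left;
each value is the root of the current inorder slice — split it at that
value, recurse on the right subtree first, then the left.
Recursive splits:
  root=23; inorder splits into left=[2, 4, 9, 14, 19, 22], right=[]
  root=4; inorder splits into left=[2], right=[9, 14, 19, 22]
  root=9; inorder splits into left=[], right=[14, 19, 22]
  root=14; inorder splits into left=[], right=[19, 22]
  root=19; inorder splits into left=[], right=[22]
  root=22; inorder splits into left=[], right=[]
  root=2; inorder splits into left=[], right=[]
Reconstructed level-order: [23, 4, 2, 9, 14, 19, 22]


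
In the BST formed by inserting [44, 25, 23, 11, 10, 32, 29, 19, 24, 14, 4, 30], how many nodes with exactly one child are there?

Tree built from: [44, 25, 23, 11, 10, 32, 29, 19, 24, 14, 4, 30]
Tree (level-order array): [44, 25, None, 23, 32, 11, 24, 29, None, 10, 19, None, None, None, 30, 4, None, 14]
Rule: These are nodes with exactly 1 non-null child.
Per-node child counts:
  node 44: 1 child(ren)
  node 25: 2 child(ren)
  node 23: 2 child(ren)
  node 11: 2 child(ren)
  node 10: 1 child(ren)
  node 4: 0 child(ren)
  node 19: 1 child(ren)
  node 14: 0 child(ren)
  node 24: 0 child(ren)
  node 32: 1 child(ren)
  node 29: 1 child(ren)
  node 30: 0 child(ren)
Matching nodes: [44, 10, 19, 32, 29]
Count of nodes with exactly one child: 5
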